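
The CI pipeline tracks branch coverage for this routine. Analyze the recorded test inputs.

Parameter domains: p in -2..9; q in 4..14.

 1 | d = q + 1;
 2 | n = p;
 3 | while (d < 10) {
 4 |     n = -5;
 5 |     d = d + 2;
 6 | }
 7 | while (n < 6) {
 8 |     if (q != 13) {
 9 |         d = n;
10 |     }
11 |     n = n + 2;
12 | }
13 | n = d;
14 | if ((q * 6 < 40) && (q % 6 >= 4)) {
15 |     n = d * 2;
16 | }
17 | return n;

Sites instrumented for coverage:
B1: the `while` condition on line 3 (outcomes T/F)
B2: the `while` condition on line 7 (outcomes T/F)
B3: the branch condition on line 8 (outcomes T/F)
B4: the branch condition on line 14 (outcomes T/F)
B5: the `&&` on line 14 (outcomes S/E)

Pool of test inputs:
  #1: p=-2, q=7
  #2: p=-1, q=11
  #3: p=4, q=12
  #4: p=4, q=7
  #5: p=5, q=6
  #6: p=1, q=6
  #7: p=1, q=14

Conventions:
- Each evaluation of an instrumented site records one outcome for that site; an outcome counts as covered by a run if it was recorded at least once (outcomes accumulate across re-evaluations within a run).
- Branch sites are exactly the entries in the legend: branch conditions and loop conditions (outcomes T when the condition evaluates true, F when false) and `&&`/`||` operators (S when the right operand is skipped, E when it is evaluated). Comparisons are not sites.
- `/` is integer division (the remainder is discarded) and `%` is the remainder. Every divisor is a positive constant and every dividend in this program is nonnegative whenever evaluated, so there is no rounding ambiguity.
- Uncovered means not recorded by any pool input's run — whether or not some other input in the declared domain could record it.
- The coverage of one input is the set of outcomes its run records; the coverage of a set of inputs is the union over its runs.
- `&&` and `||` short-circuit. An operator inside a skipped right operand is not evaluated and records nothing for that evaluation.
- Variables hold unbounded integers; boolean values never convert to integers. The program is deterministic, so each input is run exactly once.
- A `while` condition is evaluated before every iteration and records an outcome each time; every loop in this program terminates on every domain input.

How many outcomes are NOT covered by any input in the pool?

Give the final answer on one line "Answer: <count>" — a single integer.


test 1 (p=-2, q=7) fires B1->T, B1->F, B2->T, B3->T, B2->T, B3->T, B2->T, B3->T, B2->T, B3->T, B2->T, B3->T, B2->T, B3->T, ...; hits B1=T, B1=F, B2=T, B2=F, B3=T, B4=F, B5=S
test 2 (p=-1, q=11) fires B1->F, B2->T, B3->T, B2->T, B3->T, B2->T, B3->T, B2->T, B3->T, B2->F, B5->S, B4->F; hits B1=F, B2=T, B2=F, B3=T, B4=F, B5=S
test 3 (p=4, q=12) fires B1->F, B2->T, B3->T, B2->F, B5->S, B4->F; hits B1=F, B2=T, B2=F, B3=T, B4=F, B5=S
test 4 (p=4, q=7) fires B1->T, B1->F, B2->T, B3->T, B2->T, B3->T, B2->T, B3->T, B2->T, B3->T, B2->T, B3->T, B2->T, B3->T, ...; hits B1=T, B1=F, B2=T, B2=F, B3=T, B4=F, B5=S
test 5 (p=5, q=6) fires B1->T, B1->T, B1->F, B2->T, B3->T, B2->T, B3->T, B2->T, B3->T, B2->T, B3->T, B2->T, B3->T, B2->T, ...; hits B1=T, B1=F, B2=T, B2=F, B3=T, B4=F, B5=E
test 6 (p=1, q=6) fires B1->T, B1->T, B1->F, B2->T, B3->T, B2->T, B3->T, B2->T, B3->T, B2->T, B3->T, B2->T, B3->T, B2->T, ...; hits B1=T, B1=F, B2=T, B2=F, B3=T, B4=F, B5=E
test 7 (p=1, q=14) fires B1->F, B2->T, B3->T, B2->T, B3->T, B2->T, B3->T, B2->F, B5->S, B4->F; hits B1=F, B2=T, B2=F, B3=T, B4=F, B5=S
union over the pool: B1=T, B1=F, B2=T, B2=F, B3=T, B4=F, B5=S, B5=E
uncovered (2 of 10): B3=F, B4=T
Answer: 2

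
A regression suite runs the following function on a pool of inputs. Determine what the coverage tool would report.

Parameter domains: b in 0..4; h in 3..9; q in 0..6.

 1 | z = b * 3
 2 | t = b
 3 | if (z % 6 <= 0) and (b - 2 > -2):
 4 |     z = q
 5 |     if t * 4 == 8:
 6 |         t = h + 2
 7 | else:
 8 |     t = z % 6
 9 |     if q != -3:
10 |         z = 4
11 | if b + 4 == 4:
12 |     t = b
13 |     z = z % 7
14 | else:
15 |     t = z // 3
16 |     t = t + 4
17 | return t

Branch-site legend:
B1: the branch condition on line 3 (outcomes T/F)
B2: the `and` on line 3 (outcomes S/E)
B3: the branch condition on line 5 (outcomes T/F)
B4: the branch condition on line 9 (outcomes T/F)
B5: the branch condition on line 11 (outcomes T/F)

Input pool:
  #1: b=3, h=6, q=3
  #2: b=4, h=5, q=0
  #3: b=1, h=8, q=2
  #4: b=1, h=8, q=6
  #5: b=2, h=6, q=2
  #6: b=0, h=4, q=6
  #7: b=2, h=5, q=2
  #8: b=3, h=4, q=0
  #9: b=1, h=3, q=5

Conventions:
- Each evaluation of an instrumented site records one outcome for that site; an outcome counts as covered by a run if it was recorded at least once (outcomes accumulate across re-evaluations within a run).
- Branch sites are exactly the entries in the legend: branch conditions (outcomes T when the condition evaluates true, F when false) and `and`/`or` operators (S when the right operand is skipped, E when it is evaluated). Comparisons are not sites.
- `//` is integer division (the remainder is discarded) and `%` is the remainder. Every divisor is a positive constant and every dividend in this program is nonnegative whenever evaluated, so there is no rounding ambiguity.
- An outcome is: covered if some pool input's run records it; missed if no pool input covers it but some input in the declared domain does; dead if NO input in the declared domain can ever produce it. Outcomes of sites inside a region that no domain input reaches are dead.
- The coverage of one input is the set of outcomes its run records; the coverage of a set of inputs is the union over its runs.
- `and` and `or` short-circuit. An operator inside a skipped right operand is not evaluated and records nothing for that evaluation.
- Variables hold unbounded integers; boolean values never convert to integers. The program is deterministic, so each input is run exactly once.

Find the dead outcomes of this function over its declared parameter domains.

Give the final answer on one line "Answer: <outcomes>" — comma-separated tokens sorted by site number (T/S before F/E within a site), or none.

exhaustive pass over the 245-input domain:
  B4=F: never recorded by any domain input -> dead
  reachable outcomes have witnesses, e.g. B1=T (e.g. b=2, h=3, q=0), B1=F (e.g. b=0, h=3, q=0), B2=S (e.g. b=1, h=3, q=0), B2=E (e.g. b=0, h=3, q=0)

Answer: B4=F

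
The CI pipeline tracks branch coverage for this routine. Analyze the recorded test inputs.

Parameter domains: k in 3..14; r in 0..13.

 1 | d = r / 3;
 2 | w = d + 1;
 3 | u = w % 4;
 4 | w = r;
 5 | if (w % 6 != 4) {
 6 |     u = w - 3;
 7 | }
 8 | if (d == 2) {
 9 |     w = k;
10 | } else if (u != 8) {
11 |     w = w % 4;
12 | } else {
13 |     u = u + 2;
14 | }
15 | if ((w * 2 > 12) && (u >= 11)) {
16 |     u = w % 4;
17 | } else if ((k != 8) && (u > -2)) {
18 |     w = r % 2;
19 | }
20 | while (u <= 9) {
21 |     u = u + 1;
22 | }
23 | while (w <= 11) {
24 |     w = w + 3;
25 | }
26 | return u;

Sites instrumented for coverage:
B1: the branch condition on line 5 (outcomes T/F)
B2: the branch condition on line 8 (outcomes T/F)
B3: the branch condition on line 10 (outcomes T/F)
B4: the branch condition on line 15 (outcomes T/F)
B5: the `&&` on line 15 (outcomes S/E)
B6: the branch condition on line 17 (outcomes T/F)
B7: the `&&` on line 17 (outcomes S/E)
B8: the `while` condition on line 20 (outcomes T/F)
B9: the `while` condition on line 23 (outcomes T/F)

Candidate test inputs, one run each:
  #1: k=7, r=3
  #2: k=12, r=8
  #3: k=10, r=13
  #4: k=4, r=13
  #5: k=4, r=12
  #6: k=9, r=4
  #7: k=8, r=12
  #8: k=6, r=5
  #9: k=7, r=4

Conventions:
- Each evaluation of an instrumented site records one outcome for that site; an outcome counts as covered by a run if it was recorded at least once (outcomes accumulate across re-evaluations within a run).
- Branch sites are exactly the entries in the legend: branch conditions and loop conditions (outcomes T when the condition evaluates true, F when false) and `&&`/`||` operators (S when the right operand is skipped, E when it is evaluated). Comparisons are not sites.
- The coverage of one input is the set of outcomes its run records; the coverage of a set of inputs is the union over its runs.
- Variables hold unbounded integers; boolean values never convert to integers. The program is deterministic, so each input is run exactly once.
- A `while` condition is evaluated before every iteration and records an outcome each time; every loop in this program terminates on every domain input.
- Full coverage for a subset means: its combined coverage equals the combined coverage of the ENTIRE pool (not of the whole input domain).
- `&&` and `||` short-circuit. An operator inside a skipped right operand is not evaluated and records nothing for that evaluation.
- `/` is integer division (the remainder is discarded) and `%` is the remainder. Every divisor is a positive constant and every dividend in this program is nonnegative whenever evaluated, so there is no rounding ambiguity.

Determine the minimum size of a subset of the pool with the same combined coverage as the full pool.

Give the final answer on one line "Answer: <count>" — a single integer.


input #1 (k=7, r=3): covers B1=T, B2=F, B3=T, B4=F, B5=S, B6=T, B7=E, B8=T, B8=F, B9=T, B9=F
input #2 (k=12, r=8): covers B1=T, B2=T, B4=F, B5=E, B6=T, B7=E, B8=T, B8=F, B9=T, B9=F
input #3 (k=10, r=13): covers B1=T, B2=F, B3=T, B4=F, B5=S, B6=T, B7=E, B8=F, B9=T, B9=F
input #4 (k=4, r=13): covers B1=T, B2=F, B3=T, B4=F, B5=S, B6=T, B7=E, B8=F, B9=T, B9=F
input #5 (k=4, r=12): covers B1=T, B2=F, B3=T, B4=F, B5=S, B6=T, B7=E, B8=T, B8=F, B9=T, B9=F
input #6 (k=9, r=4): covers B1=F, B2=F, B3=T, B4=F, B5=S, B6=T, B7=E, B8=T, B8=F, B9=T, B9=F
input #7 (k=8, r=12): covers B1=T, B2=F, B3=T, B4=F, B5=S, B6=F, B7=S, B8=T, B8=F, B9=T, B9=F
input #8 (k=6, r=5): covers B1=T, B2=F, B3=T, B4=F, B5=S, B6=T, B7=E, B8=T, B8=F, B9=T, B9=F
input #9 (k=7, r=4): covers B1=F, B2=F, B3=T, B4=F, B5=S, B6=T, B7=E, B8=T, B8=F, B9=T, B9=F
together the pool reaches 16 outcomes: B1=T, B1=F, B2=T, B2=F, B3=T, B4=F, B5=S, B5=E, B6=T, B6=F, B7=S, B7=E, B8=T, B8=F, B9=T, B9=F
checked all size-1 subsets: none covers 16 outcomes (max 11/16)
checked all size-2 subsets: none covers 16 outcomes (max 15/16)
at size 3, {2, 6, 7} reaches all 16 outcomes; every lexicographically earlier size-3 subset fails
Answer: 3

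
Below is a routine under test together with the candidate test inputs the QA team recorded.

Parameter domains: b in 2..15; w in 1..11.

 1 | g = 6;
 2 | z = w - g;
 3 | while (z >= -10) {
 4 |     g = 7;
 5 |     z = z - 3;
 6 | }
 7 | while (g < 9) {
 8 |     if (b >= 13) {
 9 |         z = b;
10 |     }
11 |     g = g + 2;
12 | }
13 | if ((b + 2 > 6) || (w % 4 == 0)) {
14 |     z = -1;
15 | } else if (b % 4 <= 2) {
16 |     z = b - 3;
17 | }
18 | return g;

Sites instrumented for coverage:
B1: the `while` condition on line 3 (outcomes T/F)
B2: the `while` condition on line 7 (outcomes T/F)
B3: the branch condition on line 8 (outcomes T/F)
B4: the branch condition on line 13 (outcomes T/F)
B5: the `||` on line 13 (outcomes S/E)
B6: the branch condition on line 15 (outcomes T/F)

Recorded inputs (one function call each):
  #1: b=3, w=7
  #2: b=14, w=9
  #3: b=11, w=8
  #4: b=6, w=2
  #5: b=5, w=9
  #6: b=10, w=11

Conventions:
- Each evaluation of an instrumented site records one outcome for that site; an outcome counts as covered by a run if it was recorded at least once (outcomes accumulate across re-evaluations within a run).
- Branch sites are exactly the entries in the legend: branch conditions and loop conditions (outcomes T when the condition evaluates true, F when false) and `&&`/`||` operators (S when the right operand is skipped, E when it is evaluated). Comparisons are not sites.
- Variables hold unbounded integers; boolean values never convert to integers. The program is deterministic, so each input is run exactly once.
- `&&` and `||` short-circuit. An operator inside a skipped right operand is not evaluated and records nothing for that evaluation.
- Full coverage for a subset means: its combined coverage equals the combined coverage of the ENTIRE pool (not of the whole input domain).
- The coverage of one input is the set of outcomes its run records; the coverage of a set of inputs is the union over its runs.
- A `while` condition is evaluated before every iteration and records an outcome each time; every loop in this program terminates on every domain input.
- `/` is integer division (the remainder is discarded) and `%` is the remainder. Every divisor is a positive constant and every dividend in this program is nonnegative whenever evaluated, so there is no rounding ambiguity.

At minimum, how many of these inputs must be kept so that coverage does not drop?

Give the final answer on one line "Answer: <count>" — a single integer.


input #1 (b=3, w=7): covers B1=T, B1=F, B2=T, B2=F, B3=F, B4=F, B5=E, B6=F
input #2 (b=14, w=9): covers B1=T, B1=F, B2=T, B2=F, B3=T, B4=T, B5=S
input #3 (b=11, w=8): covers B1=T, B1=F, B2=T, B2=F, B3=F, B4=T, B5=S
input #4 (b=6, w=2): covers B1=T, B1=F, B2=T, B2=F, B3=F, B4=T, B5=S
input #5 (b=5, w=9): covers B1=T, B1=F, B2=T, B2=F, B3=F, B4=T, B5=S
input #6 (b=10, w=11): covers B1=T, B1=F, B2=T, B2=F, B3=F, B4=T, B5=S
union over all inputs: B1=T, B1=F, B2=T, B2=F, B3=T, B3=F, B4=T, B4=F, B5=S, B5=E, B6=F (11 outcomes)
no size-1 subset reaches all 11 outcomes (best union: 8/11)
size 2: inputs {1, 2} cover all 11 outcomes, and no lexicographically smaller subset of this size does
Answer: 2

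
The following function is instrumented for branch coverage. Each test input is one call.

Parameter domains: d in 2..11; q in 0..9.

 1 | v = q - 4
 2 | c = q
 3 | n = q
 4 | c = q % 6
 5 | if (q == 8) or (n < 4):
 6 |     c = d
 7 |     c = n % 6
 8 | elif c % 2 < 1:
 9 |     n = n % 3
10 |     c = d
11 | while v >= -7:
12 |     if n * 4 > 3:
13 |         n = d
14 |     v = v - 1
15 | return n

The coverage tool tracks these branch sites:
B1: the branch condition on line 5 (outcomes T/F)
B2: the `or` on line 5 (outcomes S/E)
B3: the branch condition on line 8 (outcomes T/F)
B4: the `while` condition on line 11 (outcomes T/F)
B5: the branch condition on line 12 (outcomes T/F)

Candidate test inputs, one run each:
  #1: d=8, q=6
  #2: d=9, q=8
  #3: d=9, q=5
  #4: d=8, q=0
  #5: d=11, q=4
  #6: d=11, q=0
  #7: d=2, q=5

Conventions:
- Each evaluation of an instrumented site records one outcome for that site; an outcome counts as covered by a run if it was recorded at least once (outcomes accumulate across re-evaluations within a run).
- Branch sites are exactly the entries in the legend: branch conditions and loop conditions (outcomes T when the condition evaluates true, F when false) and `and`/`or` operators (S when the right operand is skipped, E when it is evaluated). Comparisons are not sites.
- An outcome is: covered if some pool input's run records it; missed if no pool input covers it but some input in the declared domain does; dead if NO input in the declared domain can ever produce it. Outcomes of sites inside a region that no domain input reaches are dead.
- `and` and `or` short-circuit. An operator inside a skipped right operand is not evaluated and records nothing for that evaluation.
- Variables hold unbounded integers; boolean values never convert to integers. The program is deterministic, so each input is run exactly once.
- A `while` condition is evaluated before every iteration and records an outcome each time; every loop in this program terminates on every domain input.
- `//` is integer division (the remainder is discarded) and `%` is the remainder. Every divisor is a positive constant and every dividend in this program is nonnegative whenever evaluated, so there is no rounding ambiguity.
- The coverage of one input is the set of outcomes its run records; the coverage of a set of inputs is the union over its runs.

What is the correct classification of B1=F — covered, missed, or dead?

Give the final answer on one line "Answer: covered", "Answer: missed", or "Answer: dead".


B1=F is recorded by pool input(s) 1, 3, 5, 7 -> covered
Answer: covered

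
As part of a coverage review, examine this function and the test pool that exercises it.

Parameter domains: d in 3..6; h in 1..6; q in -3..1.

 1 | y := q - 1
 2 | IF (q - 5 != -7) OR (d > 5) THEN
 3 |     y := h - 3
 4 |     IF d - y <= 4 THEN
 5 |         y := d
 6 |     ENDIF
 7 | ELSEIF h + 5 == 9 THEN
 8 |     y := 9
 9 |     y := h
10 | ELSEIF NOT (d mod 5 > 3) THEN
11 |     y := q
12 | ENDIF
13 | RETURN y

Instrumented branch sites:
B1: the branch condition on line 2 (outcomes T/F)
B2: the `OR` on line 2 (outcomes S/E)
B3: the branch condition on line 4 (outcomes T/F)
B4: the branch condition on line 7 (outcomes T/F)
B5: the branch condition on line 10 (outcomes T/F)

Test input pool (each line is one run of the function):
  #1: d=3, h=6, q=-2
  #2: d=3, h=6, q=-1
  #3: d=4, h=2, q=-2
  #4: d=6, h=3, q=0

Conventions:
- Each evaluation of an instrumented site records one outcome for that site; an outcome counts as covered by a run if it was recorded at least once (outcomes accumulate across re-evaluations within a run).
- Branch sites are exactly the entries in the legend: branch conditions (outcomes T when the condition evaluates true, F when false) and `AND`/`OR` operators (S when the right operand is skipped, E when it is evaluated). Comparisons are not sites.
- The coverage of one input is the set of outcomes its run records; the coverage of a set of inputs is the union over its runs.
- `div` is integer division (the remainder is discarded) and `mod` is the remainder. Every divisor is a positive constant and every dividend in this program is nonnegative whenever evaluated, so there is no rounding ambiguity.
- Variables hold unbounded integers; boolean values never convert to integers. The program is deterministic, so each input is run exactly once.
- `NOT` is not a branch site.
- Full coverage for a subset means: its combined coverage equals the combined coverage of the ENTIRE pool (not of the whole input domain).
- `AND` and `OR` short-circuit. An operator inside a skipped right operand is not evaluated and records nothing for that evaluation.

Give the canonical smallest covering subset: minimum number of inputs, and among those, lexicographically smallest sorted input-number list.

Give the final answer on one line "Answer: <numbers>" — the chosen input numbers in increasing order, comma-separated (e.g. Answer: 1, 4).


run #1 (d=3, h=6, q=-2) runs B2->E, B1->F, B4->F, B5->T; records B1=F, B2=E, B4=F, B5=T
run #2 (d=3, h=6, q=-1) runs B2->S, B1->T, B3->T; records B1=T, B2=S, B3=T
run #3 (d=4, h=2, q=-2) runs B2->E, B1->F, B4->F, B5->F; records B1=F, B2=E, B4=F, B5=F
run #4 (d=6, h=3, q=0) runs B2->S, B1->T, B3->F; records B1=T, B2=S, B3=F
pool-wide coverage (9 outcomes): B1=T, B1=F, B2=S, B2=E, B3=T, B3=F, B4=F, B5=T, B5=F
no size-1 subset reaches all 9 outcomes (best union: 4/9)
no size-2 subset reaches all 9 outcomes (best union: 7/9)
no size-3 subset reaches all 9 outcomes (best union: 8/9)
size 4: inputs {1, 2, 3, 4} cover all 9 outcomes, and no lexicographically smaller subset of this size does
Answer: 1, 2, 3, 4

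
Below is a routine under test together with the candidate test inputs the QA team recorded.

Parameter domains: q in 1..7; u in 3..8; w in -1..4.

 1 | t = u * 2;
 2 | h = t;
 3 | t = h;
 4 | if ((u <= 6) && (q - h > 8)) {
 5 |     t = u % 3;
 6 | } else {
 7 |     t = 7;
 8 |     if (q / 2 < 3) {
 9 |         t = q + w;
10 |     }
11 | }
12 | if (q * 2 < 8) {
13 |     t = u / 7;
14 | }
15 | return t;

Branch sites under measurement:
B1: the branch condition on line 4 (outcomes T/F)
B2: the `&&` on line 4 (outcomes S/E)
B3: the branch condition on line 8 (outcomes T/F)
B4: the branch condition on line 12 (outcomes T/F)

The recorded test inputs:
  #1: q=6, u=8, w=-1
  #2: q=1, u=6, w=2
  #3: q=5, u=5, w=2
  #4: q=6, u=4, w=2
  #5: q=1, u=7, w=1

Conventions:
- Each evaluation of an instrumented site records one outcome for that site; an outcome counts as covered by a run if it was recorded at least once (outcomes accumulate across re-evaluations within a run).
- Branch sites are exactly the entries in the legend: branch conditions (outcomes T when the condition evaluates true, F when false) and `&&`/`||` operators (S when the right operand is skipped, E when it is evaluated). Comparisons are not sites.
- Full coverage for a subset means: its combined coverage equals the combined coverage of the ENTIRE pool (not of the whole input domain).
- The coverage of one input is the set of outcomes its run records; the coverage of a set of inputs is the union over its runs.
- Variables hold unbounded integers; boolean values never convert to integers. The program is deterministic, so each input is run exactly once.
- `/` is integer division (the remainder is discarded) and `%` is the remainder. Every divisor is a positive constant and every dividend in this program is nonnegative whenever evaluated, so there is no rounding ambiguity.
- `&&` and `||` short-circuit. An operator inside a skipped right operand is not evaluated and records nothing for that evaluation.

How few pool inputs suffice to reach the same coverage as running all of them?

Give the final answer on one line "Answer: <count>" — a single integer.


input #1, q=6, u=8, w=-1: events B2->S, B1->F, B3->F, B4->F; outcomes B1=F, B2=S, B3=F, B4=F
input #2, q=1, u=6, w=2: events B2->E, B1->F, B3->T, B4->T; outcomes B1=F, B2=E, B3=T, B4=T
input #3, q=5, u=5, w=2: events B2->E, B1->F, B3->T, B4->F; outcomes B1=F, B2=E, B3=T, B4=F
input #4, q=6, u=4, w=2: events B2->E, B1->F, B3->F, B4->F; outcomes B1=F, B2=E, B3=F, B4=F
input #5, q=1, u=7, w=1: events B2->S, B1->F, B3->T, B4->T; outcomes B1=F, B2=S, B3=T, B4=T
the full pool covers 7 outcomes: B1=F, B2=S, B2=E, B3=T, B3=F, B4=T, B4=F
checked all size-1 subsets: none covers 7 outcomes (max 4/7)
inputs {1, 2} (size 2) cover everything; no size-2 subset with a lexicographically smaller index list covers all 7
Answer: 2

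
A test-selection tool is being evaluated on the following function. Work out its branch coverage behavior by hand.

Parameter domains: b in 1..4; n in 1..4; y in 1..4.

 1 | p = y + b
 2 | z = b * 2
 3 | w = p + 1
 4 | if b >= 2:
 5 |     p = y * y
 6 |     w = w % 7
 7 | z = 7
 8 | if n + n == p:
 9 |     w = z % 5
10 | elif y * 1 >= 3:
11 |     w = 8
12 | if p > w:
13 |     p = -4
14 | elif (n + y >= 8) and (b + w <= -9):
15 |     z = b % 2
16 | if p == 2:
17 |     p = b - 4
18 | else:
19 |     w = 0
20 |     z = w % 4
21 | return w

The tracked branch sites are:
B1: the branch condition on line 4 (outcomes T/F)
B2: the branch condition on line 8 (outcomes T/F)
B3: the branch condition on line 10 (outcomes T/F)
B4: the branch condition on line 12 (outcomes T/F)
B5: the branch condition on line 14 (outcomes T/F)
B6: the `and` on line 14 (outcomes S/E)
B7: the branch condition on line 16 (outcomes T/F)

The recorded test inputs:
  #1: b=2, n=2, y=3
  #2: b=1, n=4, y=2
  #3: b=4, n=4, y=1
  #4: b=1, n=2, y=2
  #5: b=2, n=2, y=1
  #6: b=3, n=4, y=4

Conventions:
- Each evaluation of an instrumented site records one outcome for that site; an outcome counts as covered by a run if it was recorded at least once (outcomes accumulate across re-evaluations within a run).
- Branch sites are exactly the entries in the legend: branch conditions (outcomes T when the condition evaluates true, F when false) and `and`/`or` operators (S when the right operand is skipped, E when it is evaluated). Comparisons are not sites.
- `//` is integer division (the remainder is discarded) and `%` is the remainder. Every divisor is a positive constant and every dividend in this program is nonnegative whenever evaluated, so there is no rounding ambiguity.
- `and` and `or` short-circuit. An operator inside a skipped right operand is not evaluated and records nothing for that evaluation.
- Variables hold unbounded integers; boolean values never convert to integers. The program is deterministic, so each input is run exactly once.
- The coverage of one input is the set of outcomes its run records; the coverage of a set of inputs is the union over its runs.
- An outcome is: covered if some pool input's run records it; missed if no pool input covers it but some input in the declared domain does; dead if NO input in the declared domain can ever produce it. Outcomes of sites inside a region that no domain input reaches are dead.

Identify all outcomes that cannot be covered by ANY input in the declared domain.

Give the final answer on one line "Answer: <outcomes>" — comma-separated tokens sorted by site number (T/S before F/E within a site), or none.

exhaustive pass over the 64-input domain:
  B5=T: never recorded by any domain input -> dead
  reachable outcomes have witnesses, e.g. B1=T (e.g. b=2, n=1, y=1), B1=F (e.g. b=1, n=1, y=1), B2=T (e.g. b=1, n=1, y=1), B2=F (e.g. b=1, n=1, y=2)

Answer: B5=T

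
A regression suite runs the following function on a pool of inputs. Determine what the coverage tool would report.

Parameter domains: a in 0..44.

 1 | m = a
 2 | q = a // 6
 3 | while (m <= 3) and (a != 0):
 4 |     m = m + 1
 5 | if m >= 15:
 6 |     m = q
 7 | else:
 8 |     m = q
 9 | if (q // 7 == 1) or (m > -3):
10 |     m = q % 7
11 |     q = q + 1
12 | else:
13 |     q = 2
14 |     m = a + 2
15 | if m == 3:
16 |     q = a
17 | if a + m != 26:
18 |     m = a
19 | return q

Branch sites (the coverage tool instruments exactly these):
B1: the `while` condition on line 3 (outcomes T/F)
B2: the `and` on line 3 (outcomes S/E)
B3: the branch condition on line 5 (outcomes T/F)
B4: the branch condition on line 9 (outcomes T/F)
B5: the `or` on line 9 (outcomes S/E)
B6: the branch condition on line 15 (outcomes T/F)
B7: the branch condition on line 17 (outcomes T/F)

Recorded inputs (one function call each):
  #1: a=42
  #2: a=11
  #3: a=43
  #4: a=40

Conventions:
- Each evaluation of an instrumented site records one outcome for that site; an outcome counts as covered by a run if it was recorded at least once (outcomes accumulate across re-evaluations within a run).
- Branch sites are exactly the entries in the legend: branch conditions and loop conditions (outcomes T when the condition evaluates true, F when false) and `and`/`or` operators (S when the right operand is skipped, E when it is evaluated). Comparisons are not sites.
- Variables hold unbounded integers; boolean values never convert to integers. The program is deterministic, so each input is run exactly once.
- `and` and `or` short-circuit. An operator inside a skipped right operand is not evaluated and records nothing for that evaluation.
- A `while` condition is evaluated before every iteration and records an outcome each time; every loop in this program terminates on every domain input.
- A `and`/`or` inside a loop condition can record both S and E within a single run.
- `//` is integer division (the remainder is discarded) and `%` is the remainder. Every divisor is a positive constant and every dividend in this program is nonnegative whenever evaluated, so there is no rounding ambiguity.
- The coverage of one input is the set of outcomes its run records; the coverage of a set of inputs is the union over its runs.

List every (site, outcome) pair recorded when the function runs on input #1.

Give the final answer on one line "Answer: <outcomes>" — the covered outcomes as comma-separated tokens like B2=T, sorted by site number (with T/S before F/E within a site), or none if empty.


Running input #1 (a=42), event by event:
  B2->S, B1->F, B3->T, B5->S, B4->T, B6->F, B7->T
as a set, this run covers: B1=F, B2=S, B3=T, B4=T, B5=S, B6=F, B7=T
Answer: B1=F, B2=S, B3=T, B4=T, B5=S, B6=F, B7=T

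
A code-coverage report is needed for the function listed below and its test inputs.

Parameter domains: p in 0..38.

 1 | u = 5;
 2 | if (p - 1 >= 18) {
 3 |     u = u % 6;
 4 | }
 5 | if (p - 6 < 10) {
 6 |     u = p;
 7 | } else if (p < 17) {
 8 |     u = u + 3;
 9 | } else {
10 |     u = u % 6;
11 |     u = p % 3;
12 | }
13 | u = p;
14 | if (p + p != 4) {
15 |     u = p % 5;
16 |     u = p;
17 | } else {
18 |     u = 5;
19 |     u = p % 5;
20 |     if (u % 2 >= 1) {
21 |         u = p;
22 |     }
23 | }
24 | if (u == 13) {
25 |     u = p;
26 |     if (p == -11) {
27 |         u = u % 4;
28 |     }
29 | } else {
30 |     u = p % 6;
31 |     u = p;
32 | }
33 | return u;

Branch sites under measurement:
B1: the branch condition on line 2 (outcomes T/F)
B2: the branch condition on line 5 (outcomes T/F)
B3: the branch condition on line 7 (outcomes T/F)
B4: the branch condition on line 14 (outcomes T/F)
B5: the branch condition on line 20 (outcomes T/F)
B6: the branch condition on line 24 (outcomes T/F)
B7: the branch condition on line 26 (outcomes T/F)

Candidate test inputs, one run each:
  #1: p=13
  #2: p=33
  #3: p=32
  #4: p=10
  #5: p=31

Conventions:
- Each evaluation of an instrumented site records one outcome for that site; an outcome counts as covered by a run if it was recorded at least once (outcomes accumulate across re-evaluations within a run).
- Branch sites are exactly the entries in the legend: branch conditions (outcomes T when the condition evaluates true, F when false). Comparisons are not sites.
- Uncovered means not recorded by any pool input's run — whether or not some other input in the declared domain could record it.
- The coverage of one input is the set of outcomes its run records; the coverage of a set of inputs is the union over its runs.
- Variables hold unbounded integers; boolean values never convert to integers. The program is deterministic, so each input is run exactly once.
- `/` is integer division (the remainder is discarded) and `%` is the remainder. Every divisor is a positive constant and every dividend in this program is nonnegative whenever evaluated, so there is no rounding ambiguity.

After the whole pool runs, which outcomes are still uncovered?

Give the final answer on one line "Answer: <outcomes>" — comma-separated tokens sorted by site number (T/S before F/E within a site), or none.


#1 (p=13) -> B1->F, B2->T, B4->T, B6->T, B7->F; covered: B1=F, B2=T, B4=T, B6=T, B7=F
#2 (p=33) -> B1->T, B2->F, B3->F, B4->T, B6->F; covered: B1=T, B2=F, B3=F, B4=T, B6=F
#3 (p=32) -> B1->T, B2->F, B3->F, B4->T, B6->F; covered: B1=T, B2=F, B3=F, B4=T, B6=F
#4 (p=10) -> B1->F, B2->T, B4->T, B6->F; covered: B1=F, B2=T, B4=T, B6=F
#5 (p=31) -> B1->T, B2->F, B3->F, B4->T, B6->F; covered: B1=T, B2=F, B3=F, B4=T, B6=F
union over the pool: B1=T, B1=F, B2=T, B2=F, B3=F, B4=T, B6=T, B6=F, B7=F
uncovered (5 of 14): B3=T, B4=F, B5=T, B5=F, B7=T
Answer: B3=T, B4=F, B5=T, B5=F, B7=T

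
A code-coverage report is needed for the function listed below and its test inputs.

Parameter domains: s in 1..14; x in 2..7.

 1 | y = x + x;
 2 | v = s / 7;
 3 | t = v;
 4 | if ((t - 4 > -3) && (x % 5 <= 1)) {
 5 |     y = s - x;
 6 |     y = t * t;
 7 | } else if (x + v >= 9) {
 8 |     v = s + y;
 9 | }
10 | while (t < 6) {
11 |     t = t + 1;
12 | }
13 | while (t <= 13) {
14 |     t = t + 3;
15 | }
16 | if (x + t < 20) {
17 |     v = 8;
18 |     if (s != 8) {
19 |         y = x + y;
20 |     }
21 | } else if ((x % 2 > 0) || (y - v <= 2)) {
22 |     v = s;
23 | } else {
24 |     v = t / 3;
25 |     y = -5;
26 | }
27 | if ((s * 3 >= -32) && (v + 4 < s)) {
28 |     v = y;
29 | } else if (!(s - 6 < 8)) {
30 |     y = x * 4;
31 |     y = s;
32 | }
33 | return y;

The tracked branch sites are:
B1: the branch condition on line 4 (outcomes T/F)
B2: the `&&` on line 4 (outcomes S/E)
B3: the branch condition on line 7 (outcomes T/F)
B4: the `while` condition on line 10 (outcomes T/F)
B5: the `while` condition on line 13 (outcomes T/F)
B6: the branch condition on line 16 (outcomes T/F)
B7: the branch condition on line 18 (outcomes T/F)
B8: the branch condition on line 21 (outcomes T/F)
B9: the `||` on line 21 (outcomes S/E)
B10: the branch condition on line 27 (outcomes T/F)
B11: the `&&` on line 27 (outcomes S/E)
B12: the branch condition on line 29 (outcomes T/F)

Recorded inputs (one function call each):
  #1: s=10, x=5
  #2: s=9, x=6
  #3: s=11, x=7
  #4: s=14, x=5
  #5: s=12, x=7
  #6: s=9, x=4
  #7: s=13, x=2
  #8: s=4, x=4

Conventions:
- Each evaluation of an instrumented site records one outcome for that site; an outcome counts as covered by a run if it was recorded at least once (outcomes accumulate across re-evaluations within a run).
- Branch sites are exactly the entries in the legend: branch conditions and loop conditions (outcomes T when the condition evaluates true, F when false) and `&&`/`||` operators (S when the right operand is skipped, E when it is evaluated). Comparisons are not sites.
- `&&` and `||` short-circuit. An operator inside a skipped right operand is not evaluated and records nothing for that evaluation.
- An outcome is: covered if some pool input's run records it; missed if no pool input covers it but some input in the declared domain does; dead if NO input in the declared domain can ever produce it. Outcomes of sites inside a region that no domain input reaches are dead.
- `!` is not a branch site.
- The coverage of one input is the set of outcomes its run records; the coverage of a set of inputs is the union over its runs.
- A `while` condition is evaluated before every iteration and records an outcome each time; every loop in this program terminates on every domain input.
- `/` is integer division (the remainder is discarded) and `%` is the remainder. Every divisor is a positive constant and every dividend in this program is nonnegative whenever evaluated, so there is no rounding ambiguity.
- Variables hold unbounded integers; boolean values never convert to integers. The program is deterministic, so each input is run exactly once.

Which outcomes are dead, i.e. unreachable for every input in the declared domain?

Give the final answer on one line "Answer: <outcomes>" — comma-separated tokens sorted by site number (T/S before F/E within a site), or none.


exhaustive pass over the 84-input domain:
  B11=S: zero occurrences over every domain input -> dead
  reachable outcomes have witnesses, e.g. B1=T (e.g. s=14, x=5), B1=F (e.g. s=1, x=2), B2=S (e.g. s=1, x=2), B2=E (e.g. s=14, x=2)
Answer: B11=S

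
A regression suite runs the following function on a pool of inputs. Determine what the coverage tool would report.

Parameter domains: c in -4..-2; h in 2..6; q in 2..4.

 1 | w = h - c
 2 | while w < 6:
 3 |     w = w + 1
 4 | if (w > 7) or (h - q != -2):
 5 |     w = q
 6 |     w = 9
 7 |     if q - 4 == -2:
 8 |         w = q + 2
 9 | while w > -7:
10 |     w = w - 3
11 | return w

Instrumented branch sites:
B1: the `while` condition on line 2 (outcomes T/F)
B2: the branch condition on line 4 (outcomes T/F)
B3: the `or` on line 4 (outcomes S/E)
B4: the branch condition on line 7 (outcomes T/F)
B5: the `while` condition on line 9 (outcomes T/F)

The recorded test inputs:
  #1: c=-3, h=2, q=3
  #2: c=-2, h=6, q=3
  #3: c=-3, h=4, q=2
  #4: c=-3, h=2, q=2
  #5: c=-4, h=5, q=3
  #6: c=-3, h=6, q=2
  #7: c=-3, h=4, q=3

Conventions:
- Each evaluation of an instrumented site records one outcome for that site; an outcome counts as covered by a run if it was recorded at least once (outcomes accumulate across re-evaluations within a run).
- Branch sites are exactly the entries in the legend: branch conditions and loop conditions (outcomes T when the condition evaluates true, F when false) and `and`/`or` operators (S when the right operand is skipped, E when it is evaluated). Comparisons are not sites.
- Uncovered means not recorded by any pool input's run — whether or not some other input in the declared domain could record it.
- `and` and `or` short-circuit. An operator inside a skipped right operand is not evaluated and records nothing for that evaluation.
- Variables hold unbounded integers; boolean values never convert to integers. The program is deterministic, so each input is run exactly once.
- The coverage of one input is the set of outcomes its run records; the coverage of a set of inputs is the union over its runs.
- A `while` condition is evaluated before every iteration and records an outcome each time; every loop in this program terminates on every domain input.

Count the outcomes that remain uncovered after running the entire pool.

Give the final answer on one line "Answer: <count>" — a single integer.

input #1, c=-3, h=2, q=3: outcomes B1=T, B1=F, B2=T, B3=E, B4=F, B5=T, B5=F
input #2, c=-2, h=6, q=3: outcomes B1=F, B2=T, B3=S, B4=F, B5=T, B5=F
input #3, c=-3, h=4, q=2: outcomes B1=F, B2=T, B3=E, B4=T, B5=T, B5=F
input #4, c=-3, h=2, q=2: outcomes B1=T, B1=F, B2=T, B3=E, B4=T, B5=T, B5=F
input #5, c=-4, h=5, q=3: outcomes B1=F, B2=T, B3=S, B4=F, B5=T, B5=F
input #6, c=-3, h=6, q=2: outcomes B1=F, B2=T, B3=S, B4=T, B5=T, B5=F
input #7, c=-3, h=4, q=3: outcomes B1=F, B2=T, B3=E, B4=F, B5=T, B5=F
union over the pool: B1=T, B1=F, B2=T, B3=S, B3=E, B4=T, B4=F, B5=T, B5=F
uncovered (1 of 10): B2=F

Answer: 1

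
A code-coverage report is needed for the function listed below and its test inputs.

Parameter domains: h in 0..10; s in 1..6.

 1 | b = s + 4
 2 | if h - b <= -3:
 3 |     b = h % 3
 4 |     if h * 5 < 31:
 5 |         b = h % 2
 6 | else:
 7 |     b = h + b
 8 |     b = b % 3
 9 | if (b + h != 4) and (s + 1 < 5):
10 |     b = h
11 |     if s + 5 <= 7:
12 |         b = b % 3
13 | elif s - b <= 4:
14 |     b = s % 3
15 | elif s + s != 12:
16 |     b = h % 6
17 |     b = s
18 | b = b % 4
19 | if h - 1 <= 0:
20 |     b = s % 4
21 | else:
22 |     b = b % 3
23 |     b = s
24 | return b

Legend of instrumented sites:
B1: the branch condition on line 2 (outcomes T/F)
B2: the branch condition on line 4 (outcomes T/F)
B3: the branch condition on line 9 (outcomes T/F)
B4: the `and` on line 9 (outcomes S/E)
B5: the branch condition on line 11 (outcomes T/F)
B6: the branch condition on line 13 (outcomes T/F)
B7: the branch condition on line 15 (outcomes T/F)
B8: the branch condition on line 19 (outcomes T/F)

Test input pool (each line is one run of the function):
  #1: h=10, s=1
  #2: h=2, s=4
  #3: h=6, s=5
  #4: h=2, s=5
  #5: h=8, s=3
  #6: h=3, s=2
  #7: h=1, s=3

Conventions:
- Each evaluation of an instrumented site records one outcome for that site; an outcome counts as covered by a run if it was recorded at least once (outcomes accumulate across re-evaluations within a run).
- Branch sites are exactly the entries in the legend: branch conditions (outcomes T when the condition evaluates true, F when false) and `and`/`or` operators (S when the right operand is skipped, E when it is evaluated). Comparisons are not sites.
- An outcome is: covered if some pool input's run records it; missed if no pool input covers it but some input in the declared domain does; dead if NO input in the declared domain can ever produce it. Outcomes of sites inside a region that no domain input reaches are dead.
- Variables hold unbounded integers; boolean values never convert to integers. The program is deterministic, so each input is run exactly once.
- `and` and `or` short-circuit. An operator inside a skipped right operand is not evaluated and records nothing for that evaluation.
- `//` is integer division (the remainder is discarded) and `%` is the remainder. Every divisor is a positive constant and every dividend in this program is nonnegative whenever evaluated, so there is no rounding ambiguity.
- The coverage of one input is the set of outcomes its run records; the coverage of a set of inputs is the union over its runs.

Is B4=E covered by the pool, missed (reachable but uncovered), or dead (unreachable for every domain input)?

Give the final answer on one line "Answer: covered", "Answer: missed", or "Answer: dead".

B4=E is recorded by pool input(s) 1, 2, 3, 4, 5, 7 -> covered

Answer: covered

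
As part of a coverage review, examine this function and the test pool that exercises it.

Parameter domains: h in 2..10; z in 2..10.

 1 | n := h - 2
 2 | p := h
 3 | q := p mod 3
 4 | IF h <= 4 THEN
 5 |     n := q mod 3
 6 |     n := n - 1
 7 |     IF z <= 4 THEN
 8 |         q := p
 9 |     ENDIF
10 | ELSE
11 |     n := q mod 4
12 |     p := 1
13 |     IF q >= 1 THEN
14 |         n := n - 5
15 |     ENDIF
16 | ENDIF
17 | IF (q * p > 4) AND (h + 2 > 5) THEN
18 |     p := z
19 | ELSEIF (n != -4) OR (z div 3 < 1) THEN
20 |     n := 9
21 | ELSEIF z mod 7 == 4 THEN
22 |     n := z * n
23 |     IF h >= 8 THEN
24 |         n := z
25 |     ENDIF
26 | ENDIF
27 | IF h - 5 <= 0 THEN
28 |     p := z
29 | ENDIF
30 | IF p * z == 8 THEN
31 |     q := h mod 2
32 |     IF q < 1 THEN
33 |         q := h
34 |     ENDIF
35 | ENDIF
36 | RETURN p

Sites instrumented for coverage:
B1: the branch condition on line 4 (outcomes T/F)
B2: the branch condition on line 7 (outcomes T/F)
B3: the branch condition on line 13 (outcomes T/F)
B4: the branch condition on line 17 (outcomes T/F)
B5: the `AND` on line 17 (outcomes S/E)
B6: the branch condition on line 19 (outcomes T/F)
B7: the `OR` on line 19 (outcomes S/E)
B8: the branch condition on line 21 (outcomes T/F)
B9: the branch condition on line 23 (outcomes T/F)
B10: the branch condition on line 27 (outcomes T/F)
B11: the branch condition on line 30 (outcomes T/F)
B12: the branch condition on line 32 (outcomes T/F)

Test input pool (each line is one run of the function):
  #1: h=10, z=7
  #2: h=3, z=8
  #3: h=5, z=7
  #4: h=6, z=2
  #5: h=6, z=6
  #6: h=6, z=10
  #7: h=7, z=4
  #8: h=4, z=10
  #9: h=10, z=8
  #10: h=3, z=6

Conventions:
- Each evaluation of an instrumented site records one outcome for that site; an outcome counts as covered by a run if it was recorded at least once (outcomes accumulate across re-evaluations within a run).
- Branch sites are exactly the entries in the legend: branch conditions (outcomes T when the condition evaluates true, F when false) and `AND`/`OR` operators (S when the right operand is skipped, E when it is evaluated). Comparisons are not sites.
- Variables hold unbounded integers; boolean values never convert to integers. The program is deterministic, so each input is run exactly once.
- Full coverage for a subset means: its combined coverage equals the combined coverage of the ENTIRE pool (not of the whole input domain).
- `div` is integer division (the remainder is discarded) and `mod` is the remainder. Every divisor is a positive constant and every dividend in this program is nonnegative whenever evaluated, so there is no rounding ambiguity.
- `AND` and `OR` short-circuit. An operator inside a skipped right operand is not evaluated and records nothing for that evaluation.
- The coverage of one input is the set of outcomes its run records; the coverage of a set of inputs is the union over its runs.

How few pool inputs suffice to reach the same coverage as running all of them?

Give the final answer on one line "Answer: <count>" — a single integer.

run #1 (h=10, z=7) records B1=F, B3=T, B4=F, B5=S, B6=F, B7=E, B8=F, B10=F, B11=F
run #2 (h=3, z=8) records B1=T, B2=F, B4=F, B5=S, B6=T, B7=S, B10=T, B11=F
run #3 (h=5, z=7) records B1=F, B3=T, B4=F, B5=S, B6=T, B7=S, B10=T, B11=F
run #4 (h=6, z=2) records B1=F, B3=F, B4=F, B5=S, B6=T, B7=S, B10=F, B11=F
run #5 (h=6, z=6) records B1=F, B3=F, B4=F, B5=S, B6=T, B7=S, B10=F, B11=F
run #6 (h=6, z=10) records B1=F, B3=F, B4=F, B5=S, B6=T, B7=S, B10=F, B11=F
run #7 (h=7, z=4) records B1=F, B3=T, B4=F, B5=S, B6=F, B7=E, B8=T, B9=F, B10=F, B11=F
run #8 (h=4, z=10) records B1=T, B2=F, B4=F, B5=S, B6=T, B7=S, B10=T, B11=F
run #9 (h=10, z=8) records B1=F, B3=T, B4=F, B5=S, B6=F, B7=E, B8=F, B10=F, B11=T, B12=T
run #10 (h=3, z=6) records B1=T, B2=F, B4=F, B5=S, B6=T, B7=S, B10=T, B11=F
together the pool reaches 19 outcomes: B1=T, B1=F, B2=F, B3=T, B3=F, B4=F, B5=S, B6=T, B6=F, B7=S, B7=E, B8=T, B8=F, B9=F, B10=T, B10=F, B11=T, B11=F, B12=T
every size-1 subset falls short of the 19 outcomes (best: 10/19)
every size-2 subset falls short of the 19 outcomes (best: 16/19)
every size-3 subset falls short of the 19 outcomes (best: 18/19)
the canonical winner is {2, 4, 7, 9}: size 4, full 19-outcome coverage, earliest index list among size-4 covers

Answer: 4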